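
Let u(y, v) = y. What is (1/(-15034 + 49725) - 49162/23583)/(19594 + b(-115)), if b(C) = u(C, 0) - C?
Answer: -1705455359/16030201211682 ≈ -0.00010639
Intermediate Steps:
b(C) = 0 (b(C) = C - C = 0)
(1/(-15034 + 49725) - 49162/23583)/(19594 + b(-115)) = (1/(-15034 + 49725) - 49162/23583)/(19594 + 0) = (1/34691 - 49162*1/23583)/19594 = (1/34691 - 49162/23583)*(1/19594) = -1705455359/818117853*1/19594 = -1705455359/16030201211682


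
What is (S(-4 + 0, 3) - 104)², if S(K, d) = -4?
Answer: 11664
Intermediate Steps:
(S(-4 + 0, 3) - 104)² = (-4 - 104)² = (-108)² = 11664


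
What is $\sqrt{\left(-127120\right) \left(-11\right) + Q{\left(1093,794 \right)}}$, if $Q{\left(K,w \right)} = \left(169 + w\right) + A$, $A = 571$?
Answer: $\sqrt{1399854} \approx 1183.2$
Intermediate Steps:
$Q{\left(K,w \right)} = 740 + w$ ($Q{\left(K,w \right)} = \left(169 + w\right) + 571 = 740 + w$)
$\sqrt{\left(-127120\right) \left(-11\right) + Q{\left(1093,794 \right)}} = \sqrt{\left(-127120\right) \left(-11\right) + \left(740 + 794\right)} = \sqrt{1398320 + 1534} = \sqrt{1399854}$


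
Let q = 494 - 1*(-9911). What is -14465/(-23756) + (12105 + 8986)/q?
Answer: 651546121/247181180 ≈ 2.6359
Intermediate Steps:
q = 10405 (q = 494 + 9911 = 10405)
-14465/(-23756) + (12105 + 8986)/q = -14465/(-23756) + (12105 + 8986)/10405 = -14465*(-1/23756) + 21091*(1/10405) = 14465/23756 + 21091/10405 = 651546121/247181180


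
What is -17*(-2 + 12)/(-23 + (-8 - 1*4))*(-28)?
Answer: -136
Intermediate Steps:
-17*(-2 + 12)/(-23 + (-8 - 1*4))*(-28) = -170/(-23 + (-8 - 4))*(-28) = -170/(-23 - 12)*(-28) = -170/(-35)*(-28) = -170*(-1)/35*(-28) = -17*(-2/7)*(-28) = (34/7)*(-28) = -136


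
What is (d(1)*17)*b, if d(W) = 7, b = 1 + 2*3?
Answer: 833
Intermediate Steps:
b = 7 (b = 1 + 6 = 7)
(d(1)*17)*b = (7*17)*7 = 119*7 = 833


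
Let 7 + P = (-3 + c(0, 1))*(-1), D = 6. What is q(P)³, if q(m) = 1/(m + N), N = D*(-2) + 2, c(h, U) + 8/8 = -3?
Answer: -1/1000 ≈ -0.0010000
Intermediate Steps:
c(h, U) = -4 (c(h, U) = -1 - 3 = -4)
N = -10 (N = 6*(-2) + 2 = -12 + 2 = -10)
P = 0 (P = -7 + (-3 - 4)*(-1) = -7 - 7*(-1) = -7 + 7 = 0)
q(m) = 1/(-10 + m) (q(m) = 1/(m - 10) = 1/(-10 + m))
q(P)³ = (1/(-10 + 0))³ = (1/(-10))³ = (-⅒)³ = -1/1000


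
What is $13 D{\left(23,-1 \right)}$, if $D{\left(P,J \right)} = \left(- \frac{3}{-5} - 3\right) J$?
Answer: $\frac{156}{5} \approx 31.2$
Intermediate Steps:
$D{\left(P,J \right)} = - \frac{12 J}{5}$ ($D{\left(P,J \right)} = \left(\left(-3\right) \left(- \frac{1}{5}\right) - 3\right) J = \left(\frac{3}{5} - 3\right) J = - \frac{12 J}{5}$)
$13 D{\left(23,-1 \right)} = 13 \left(\left(- \frac{12}{5}\right) \left(-1\right)\right) = 13 \cdot \frac{12}{5} = \frac{156}{5}$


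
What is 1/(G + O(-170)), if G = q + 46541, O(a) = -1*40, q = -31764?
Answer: 1/14737 ≈ 6.7856e-5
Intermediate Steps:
O(a) = -40
G = 14777 (G = -31764 + 46541 = 14777)
1/(G + O(-170)) = 1/(14777 - 40) = 1/14737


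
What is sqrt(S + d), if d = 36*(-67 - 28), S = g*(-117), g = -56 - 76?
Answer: 6*sqrt(334) ≈ 109.65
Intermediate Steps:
g = -132
S = 15444 (S = -132*(-117) = 15444)
d = -3420 (d = 36*(-95) = -3420)
sqrt(S + d) = sqrt(15444 - 3420) = sqrt(12024) = 6*sqrt(334)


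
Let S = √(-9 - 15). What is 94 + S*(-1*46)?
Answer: 94 - 92*I*√6 ≈ 94.0 - 225.35*I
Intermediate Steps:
S = 2*I*√6 (S = √(-24) = 2*I*√6 ≈ 4.899*I)
94 + S*(-1*46) = 94 + (2*I*√6)*(-1*46) = 94 + (2*I*√6)*(-46) = 94 - 92*I*√6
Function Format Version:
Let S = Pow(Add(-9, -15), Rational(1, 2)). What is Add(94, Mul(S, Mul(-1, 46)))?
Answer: Add(94, Mul(-92, I, Pow(6, Rational(1, 2)))) ≈ Add(94.000, Mul(-225.35, I))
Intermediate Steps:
S = Mul(2, I, Pow(6, Rational(1, 2))) (S = Pow(-24, Rational(1, 2)) = Mul(2, I, Pow(6, Rational(1, 2))) ≈ Mul(4.8990, I))
Add(94, Mul(S, Mul(-1, 46))) = Add(94, Mul(Mul(2, I, Pow(6, Rational(1, 2))), Mul(-1, 46))) = Add(94, Mul(Mul(2, I, Pow(6, Rational(1, 2))), -46)) = Add(94, Mul(-92, I, Pow(6, Rational(1, 2))))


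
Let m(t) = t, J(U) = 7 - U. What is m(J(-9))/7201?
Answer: 16/7201 ≈ 0.0022219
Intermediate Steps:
m(J(-9))/7201 = (7 - 1*(-9))/7201 = (7 + 9)*(1/7201) = 16*(1/7201) = 16/7201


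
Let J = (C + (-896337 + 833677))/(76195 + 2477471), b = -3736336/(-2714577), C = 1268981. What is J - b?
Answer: -2088900988853/2310707663094 ≈ -0.90401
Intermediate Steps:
b = 3736336/2714577 (b = -3736336*(-1/2714577) = 3736336/2714577 ≈ 1.3764)
J = 402107/851222 (J = (1268981 + (-896337 + 833677))/(76195 + 2477471) = (1268981 - 62660)/2553666 = 1206321*(1/2553666) = 402107/851222 ≈ 0.47239)
J - b = 402107/851222 - 1*3736336/2714577 = 402107/851222 - 3736336/2714577 = -2088900988853/2310707663094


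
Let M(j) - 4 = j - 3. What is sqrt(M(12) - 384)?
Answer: I*sqrt(371) ≈ 19.261*I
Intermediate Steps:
M(j) = 1 + j (M(j) = 4 + (j - 3) = 4 + (-3 + j) = 1 + j)
sqrt(M(12) - 384) = sqrt((1 + 12) - 384) = sqrt(13 - 384) = sqrt(-371) = I*sqrt(371)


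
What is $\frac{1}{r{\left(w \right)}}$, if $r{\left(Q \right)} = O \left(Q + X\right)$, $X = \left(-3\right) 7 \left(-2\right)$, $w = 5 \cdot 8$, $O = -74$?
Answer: $- \frac{1}{6068} \approx -0.0001648$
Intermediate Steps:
$w = 40$
$X = 42$ ($X = \left(-21\right) \left(-2\right) = 42$)
$r{\left(Q \right)} = -3108 - 74 Q$ ($r{\left(Q \right)} = - 74 \left(Q + 42\right) = - 74 \left(42 + Q\right) = -3108 - 74 Q$)
$\frac{1}{r{\left(w \right)}} = \frac{1}{-3108 - 2960} = \frac{1}{-6068} = - \frac{1}{6068}$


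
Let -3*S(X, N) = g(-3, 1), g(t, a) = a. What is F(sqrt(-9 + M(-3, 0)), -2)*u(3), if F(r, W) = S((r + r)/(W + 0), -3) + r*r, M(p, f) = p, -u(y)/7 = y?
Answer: 259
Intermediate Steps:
u(y) = -7*y
S(X, N) = -1/3 (S(X, N) = -1/3*1 = -1/3)
F(r, W) = -1/3 + r**2 (F(r, W) = -1/3 + r*r = -1/3 + r**2)
F(sqrt(-9 + M(-3, 0)), -2)*u(3) = (-1/3 + (sqrt(-9 - 3))**2)*(-7*3) = (-1/3 + (sqrt(-12))**2)*(-21) = (-1/3 + (2*I*sqrt(3))**2)*(-21) = (-1/3 - 12)*(-21) = -37/3*(-21) = 259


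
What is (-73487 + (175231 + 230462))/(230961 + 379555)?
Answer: 166103/305258 ≈ 0.54414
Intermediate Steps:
(-73487 + (175231 + 230462))/(230961 + 379555) = (-73487 + 405693)/610516 = 332206*(1/610516) = 166103/305258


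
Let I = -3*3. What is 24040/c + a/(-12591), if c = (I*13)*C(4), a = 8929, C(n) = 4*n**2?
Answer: -5132611/1309464 ≈ -3.9196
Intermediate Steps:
I = -9
c = -7488 (c = (-9*13)*(4*4**2) = -468*16 = -117*64 = -7488)
24040/c + a/(-12591) = 24040/(-7488) + 8929/(-12591) = 24040*(-1/7488) + 8929*(-1/12591) = -3005/936 - 8929/12591 = -5132611/1309464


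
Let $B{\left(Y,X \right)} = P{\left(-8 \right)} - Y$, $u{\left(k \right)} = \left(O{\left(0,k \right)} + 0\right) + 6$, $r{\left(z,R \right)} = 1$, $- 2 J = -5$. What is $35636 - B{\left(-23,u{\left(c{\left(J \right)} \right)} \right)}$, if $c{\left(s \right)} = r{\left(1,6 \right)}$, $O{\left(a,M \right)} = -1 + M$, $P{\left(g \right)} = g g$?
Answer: $35549$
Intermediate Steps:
$J = \frac{5}{2}$ ($J = \left(- \frac{1}{2}\right) \left(-5\right) = \frac{5}{2} \approx 2.5$)
$P{\left(g \right)} = g^{2}$
$c{\left(s \right)} = 1$
$u{\left(k \right)} = 5 + k$ ($u{\left(k \right)} = \left(\left(-1 + k\right) + 0\right) + 6 = \left(-1 + k\right) + 6 = 5 + k$)
$B{\left(Y,X \right)} = 64 - Y$ ($B{\left(Y,X \right)} = \left(-8\right)^{2} - Y = 64 - Y$)
$35636 - B{\left(-23,u{\left(c{\left(J \right)} \right)} \right)} = 35636 - \left(64 - -23\right) = 35636 - \left(64 + 23\right) = 35636 - 87 = 35549$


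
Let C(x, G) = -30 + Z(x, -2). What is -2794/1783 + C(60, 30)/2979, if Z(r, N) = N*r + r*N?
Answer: -978304/590173 ≈ -1.6577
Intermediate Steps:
Z(r, N) = 2*N*r (Z(r, N) = N*r + N*r = 2*N*r)
C(x, G) = -30 - 4*x (C(x, G) = -30 + 2*(-2)*x = -30 - 4*x)
-2794/1783 + C(60, 30)/2979 = -2794/1783 + (-30 - 4*60)/2979 = -2794*1/1783 + (-30 - 240)*(1/2979) = -2794/1783 - 270*1/2979 = -2794/1783 - 30/331 = -978304/590173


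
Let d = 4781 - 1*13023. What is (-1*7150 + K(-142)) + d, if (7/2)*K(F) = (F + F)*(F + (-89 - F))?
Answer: -57192/7 ≈ -8170.3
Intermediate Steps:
d = -8242 (d = 4781 - 13023 = -8242)
K(F) = -356*F/7 (K(F) = 2*((F + F)*(F + (-89 - F)))/7 = 2*((2*F)*(-89))/7 = 2*(-178*F)/7 = -356*F/7)
(-1*7150 + K(-142)) + d = (-1*7150 - 356/7*(-142)) - 8242 = (-7150 + 50552/7) - 8242 = 502/7 - 8242 = -57192/7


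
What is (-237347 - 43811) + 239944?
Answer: -41214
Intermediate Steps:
(-237347 - 43811) + 239944 = -281158 + 239944 = -41214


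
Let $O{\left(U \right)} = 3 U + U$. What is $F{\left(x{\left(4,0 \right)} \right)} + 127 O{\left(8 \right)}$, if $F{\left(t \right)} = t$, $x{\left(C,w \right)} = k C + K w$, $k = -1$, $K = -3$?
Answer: $4060$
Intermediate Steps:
$O{\left(U \right)} = 4 U$
$x{\left(C,w \right)} = - C - 3 w$
$F{\left(x{\left(4,0 \right)} \right)} + 127 O{\left(8 \right)} = \left(\left(-1\right) 4 - 0\right) + 127 \cdot 4 \cdot 8 = \left(-4 + 0\right) + 127 \cdot 32 = -4 + 4064 = 4060$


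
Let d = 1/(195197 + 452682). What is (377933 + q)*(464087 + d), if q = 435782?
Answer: 244661496696715910/647879 ≈ 3.7763e+11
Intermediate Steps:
d = 1/647879 ≈ 1.5435e-6
(377933 + q)*(464087 + d) = (377933 + 435782)*(464087 + 1/647879) = 813715*(300672221474/647879) = 244661496696715910/647879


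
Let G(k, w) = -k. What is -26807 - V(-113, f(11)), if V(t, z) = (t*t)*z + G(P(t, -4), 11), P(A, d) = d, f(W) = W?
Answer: -167270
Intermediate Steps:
V(t, z) = 4 + z*t² (V(t, z) = (t*t)*z - 1*(-4) = t²*z + 4 = z*t² + 4 = 4 + z*t²)
-26807 - V(-113, f(11)) = -26807 - (4 + 11*(-113)²) = -26807 - (4 + 11*12769) = -26807 - (4 + 140459) = -26807 - 1*140463 = -26807 - 140463 = -167270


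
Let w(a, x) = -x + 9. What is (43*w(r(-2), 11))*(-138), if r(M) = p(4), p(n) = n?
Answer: 11868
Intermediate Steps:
r(M) = 4
w(a, x) = 9 - x
(43*w(r(-2), 11))*(-138) = (43*(9 - 1*11))*(-138) = (43*(9 - 11))*(-138) = (43*(-2))*(-138) = -86*(-138) = 11868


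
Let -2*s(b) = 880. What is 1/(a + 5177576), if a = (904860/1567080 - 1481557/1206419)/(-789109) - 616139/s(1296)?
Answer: 1823377152383979720/9443227087167895777121057 ≈ 1.9309e-7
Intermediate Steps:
s(b) = -440 (s(b) = -½*880 = -440)
a = 2553304036259594362337/1823377152383979720 (a = (904860/1567080 - 1481557/1206419)/(-789109) - 616139/(-440) = (904860*(1/1567080) - 1481557*1/1206419)*(-1/789109) - 616139*(-1/440) = (5027/8706 - 1481557/1206419)*(-1/789109) + 616139/440 = -6833766929/10503083814*(-1/789109) + 616139/440 = 6833766929/8288077965381726 + 616139/440 = 2553304036259594362337/1823377152383979720 ≈ 1400.3)
1/(a + 5177576) = 1/(2553304036259594362337/1823377152383979720 + 5177576) = 1/(9443227087167895777121057/1823377152383979720) = 1823377152383979720/9443227087167895777121057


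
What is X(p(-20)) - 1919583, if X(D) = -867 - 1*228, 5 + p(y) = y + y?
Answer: -1920678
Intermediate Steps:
p(y) = -5 + 2*y (p(y) = -5 + (y + y) = -5 + 2*y)
X(D) = -1095 (X(D) = -867 - 228 = -1095)
X(p(-20)) - 1919583 = -1095 - 1919583 = -1920678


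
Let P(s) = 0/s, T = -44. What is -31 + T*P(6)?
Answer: -31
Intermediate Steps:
P(s) = 0
-31 + T*P(6) = -31 - 44*0 = -31 + 0 = -31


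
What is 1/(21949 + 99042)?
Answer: 1/120991 ≈ 8.2651e-6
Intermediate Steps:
1/(21949 + 99042) = 1/120991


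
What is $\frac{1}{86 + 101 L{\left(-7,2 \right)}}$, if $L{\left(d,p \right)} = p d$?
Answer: $- \frac{1}{1328} \approx -0.00075301$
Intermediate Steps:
$L{\left(d,p \right)} = d p$
$\frac{1}{86 + 101 L{\left(-7,2 \right)}} = \frac{1}{86 + 101 \left(\left(-7\right) 2\right)} = \frac{1}{86 + 101 \left(-14\right)} = \frac{1}{86 - 1414} = \frac{1}{-1328} = - \frac{1}{1328}$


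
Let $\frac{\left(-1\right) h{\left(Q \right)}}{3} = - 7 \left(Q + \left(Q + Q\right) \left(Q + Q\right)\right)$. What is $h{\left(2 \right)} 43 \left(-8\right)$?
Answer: $-130032$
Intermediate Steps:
$h{\left(Q \right)} = 21 Q + 84 Q^{2}$ ($h{\left(Q \right)} = - 3 \left(- 7 \left(Q + \left(Q + Q\right) \left(Q + Q\right)\right)\right) = - 3 \left(- 7 \left(Q + 2 Q 2 Q\right)\right) = - 3 \left(- 7 \left(Q + 4 Q^{2}\right)\right) = - 3 \left(- 28 Q^{2} - 7 Q\right) = 21 Q + 84 Q^{2}$)
$h{\left(2 \right)} 43 \left(-8\right) = 21 \cdot 2 \left(1 + 4 \cdot 2\right) 43 \left(-8\right) = 21 \cdot 2 \left(1 + 8\right) 43 \left(-8\right) = 21 \cdot 2 \cdot 9 \cdot 43 \left(-8\right) = 378 \cdot 43 \left(-8\right) = 16254 \left(-8\right) = -130032$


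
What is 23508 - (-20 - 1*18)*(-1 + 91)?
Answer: 26928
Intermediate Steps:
23508 - (-20 - 1*18)*(-1 + 91) = 23508 - (-20 - 18)*90 = 23508 - (-38)*90 = 23508 - 1*(-3420) = 23508 + 3420 = 26928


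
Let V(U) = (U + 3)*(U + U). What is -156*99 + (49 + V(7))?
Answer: -15255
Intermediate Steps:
V(U) = 2*U*(3 + U) (V(U) = (3 + U)*(2*U) = 2*U*(3 + U))
-156*99 + (49 + V(7)) = -156*99 + (49 + 2*7*(3 + 7)) = -15444 + (49 + 2*7*10) = -15444 + (49 + 140) = -15444 + 189 = -15255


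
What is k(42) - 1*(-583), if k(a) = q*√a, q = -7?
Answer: 583 - 7*√42 ≈ 537.63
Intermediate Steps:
k(a) = -7*√a
k(42) - 1*(-583) = -7*√42 - 1*(-583) = -7*√42 + 583 = 583 - 7*√42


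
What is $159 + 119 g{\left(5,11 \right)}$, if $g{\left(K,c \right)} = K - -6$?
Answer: $1468$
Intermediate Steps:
$g{\left(K,c \right)} = 6 + K$ ($g{\left(K,c \right)} = K + 6 = 6 + K$)
$159 + 119 g{\left(5,11 \right)} = 159 + 119 \left(6 + 5\right) = 159 + 119 \cdot 11 = 159 + 1309 = 1468$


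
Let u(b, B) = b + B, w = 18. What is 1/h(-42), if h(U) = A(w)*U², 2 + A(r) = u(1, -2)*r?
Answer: -1/35280 ≈ -2.8345e-5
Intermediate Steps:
u(b, B) = B + b
A(r) = -2 - r (A(r) = -2 + (-2 + 1)*r = -2 - r)
h(U) = -20*U² (h(U) = (-2 - 1*18)*U² = (-2 - 18)*U² = -20*U²)
1/h(-42) = 1/(-20*(-42)²) = 1/(-20*1764) = 1/(-35280) = -1/35280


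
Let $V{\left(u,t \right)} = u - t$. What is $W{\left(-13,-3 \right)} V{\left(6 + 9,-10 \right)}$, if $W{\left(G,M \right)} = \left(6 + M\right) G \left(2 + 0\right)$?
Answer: $-1950$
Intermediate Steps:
$W{\left(G,M \right)} = 2 G \left(6 + M\right)$ ($W{\left(G,M \right)} = G \left(6 + M\right) 2 = 2 G \left(6 + M\right)$)
$W{\left(-13,-3 \right)} V{\left(6 + 9,-10 \right)} = 2 \left(-13\right) \left(6 - 3\right) \left(\left(6 + 9\right) - -10\right) = 2 \left(-13\right) 3 \left(15 + 10\right) = \left(-78\right) 25 = -1950$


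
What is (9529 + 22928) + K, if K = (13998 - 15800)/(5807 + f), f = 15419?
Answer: 344465240/10613 ≈ 32457.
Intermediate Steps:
K = -901/10613 (K = (13998 - 15800)/(5807 + 15419) = -1802/21226 = -1802*1/21226 = -901/10613 ≈ -0.084896)
(9529 + 22928) + K = (9529 + 22928) - 901/10613 = 32457 - 901/10613 = 344465240/10613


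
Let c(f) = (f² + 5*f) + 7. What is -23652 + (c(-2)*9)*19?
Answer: -23481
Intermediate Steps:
c(f) = 7 + f² + 5*f
-23652 + (c(-2)*9)*19 = -23652 + ((7 + (-2)² + 5*(-2))*9)*19 = -23652 + ((7 + 4 - 10)*9)*19 = -23652 + (1*9)*19 = -23652 + 9*19 = -23652 + 171 = -23481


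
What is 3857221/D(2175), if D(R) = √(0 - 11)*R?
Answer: -3857221*I*√11/23925 ≈ -534.71*I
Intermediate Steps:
D(R) = I*R*√11 (D(R) = √(-11)*R = (I*√11)*R = I*R*√11)
3857221/D(2175) = 3857221/((I*2175*√11)) = 3857221/((2175*I*√11)) = 3857221*(-I*√11/23925) = -3857221*I*√11/23925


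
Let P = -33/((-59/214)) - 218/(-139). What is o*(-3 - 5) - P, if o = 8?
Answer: -1519344/8201 ≈ -185.26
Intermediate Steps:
P = 994480/8201 (P = -33/((-59*1/214)) - 218*(-1/139) = -33/(-59/214) + 218/139 = -33*(-214/59) + 218/139 = 7062/59 + 218/139 = 994480/8201 ≈ 121.26)
o*(-3 - 5) - P = 8*(-3 - 5) - 1*994480/8201 = 8*(-8) - 994480/8201 = -64 - 994480/8201 = -1519344/8201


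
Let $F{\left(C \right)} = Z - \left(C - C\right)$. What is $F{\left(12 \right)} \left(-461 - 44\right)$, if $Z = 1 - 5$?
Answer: $2020$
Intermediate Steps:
$Z = -4$
$F{\left(C \right)} = -4$ ($F{\left(C \right)} = -4 - \left(C - C\right) = -4 - 0 = -4 + 0 = -4$)
$F{\left(12 \right)} \left(-461 - 44\right) = - 4 \left(-461 - 44\right) = \left(-4\right) \left(-505\right) = 2020$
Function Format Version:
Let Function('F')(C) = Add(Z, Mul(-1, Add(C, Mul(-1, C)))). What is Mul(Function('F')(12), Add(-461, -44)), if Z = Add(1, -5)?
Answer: 2020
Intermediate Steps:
Z = -4
Function('F')(C) = -4 (Function('F')(C) = Add(-4, Mul(-1, Add(C, Mul(-1, C)))) = Add(-4, Mul(-1, 0)) = Add(-4, 0) = -4)
Mul(Function('F')(12), Add(-461, -44)) = Mul(-4, Add(-461, -44)) = Mul(-4, -505) = 2020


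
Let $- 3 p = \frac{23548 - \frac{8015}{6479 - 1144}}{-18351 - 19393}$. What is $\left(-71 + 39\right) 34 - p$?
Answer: $- \frac{18782242855}{17259792} \approx -1088.2$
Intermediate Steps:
$p = \frac{3589159}{17259792}$ ($p = - \frac{\left(23548 - \frac{8015}{6479 - 1144}\right) \frac{1}{-18351 - 19393}}{3} = - \frac{\left(23548 - \frac{8015}{5335}\right) \frac{1}{-37744}}{3} = - \frac{\left(23548 - \frac{1603}{1067}\right) \left(- \frac{1}{37744}\right)}{3} = - \frac{\frac{25124113}{1067} \left(- \frac{1}{37744}\right)}{3} = \left(- \frac{1}{3}\right) \left(- \frac{3589159}{5753264}\right) = \frac{3589159}{17259792} \approx 0.20795$)
$\left(-71 + 39\right) 34 - p = \left(-71 + 39\right) 34 - \frac{3589159}{17259792} = \left(-32\right) 34 - \frac{3589159}{17259792} = -1088 - \frac{3589159}{17259792} = - \frac{18782242855}{17259792}$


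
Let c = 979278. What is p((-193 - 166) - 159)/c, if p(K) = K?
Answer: -259/489639 ≈ -0.00052896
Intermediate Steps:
p((-193 - 166) - 159)/c = ((-193 - 166) - 159)/979278 = (-359 - 159)*(1/979278) = -518*1/979278 = -259/489639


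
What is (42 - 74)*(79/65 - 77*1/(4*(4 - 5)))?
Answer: -42568/65 ≈ -654.89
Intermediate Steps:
(42 - 74)*(79/65 - 77*1/(4*(4 - 5))) = -32*(79*(1/65) - 77/(4*(-1))) = -32*(79/65 - 77/(-4)) = -32*(79/65 - 77*(-1/4)) = -32*(79/65 + 77/4) = -32*5321/260 = -42568/65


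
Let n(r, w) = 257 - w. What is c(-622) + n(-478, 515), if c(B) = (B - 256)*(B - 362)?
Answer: 863694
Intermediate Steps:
c(B) = (-362 + B)*(-256 + B) (c(B) = (-256 + B)*(-362 + B) = (-362 + B)*(-256 + B))
c(-622) + n(-478, 515) = (92672 + (-622)**2 - 618*(-622)) + (257 - 1*515) = (92672 + 386884 + 384396) + (257 - 515) = 863952 - 258 = 863694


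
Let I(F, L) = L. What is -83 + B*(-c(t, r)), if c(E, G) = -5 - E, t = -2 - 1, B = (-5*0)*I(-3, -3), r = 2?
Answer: -83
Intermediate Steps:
B = 0 (B = -5*0*(-3) = 0*(-3) = 0)
t = -3
-83 + B*(-c(t, r)) = -83 + 0*(-(-5 - 1*(-3))) = -83 + 0*(-(-5 + 3)) = -83 + 0*(-1*(-2)) = -83 + 0*2 = -83 + 0 = -83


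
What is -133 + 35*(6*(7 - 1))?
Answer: 1127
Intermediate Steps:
-133 + 35*(6*(7 - 1)) = -133 + 35*(6*6) = -133 + 35*36 = -133 + 1260 = 1127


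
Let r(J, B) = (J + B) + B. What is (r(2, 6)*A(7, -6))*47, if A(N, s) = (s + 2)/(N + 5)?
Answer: -658/3 ≈ -219.33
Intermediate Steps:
r(J, B) = J + 2*B (r(J, B) = (B + J) + B = J + 2*B)
A(N, s) = (2 + s)/(5 + N)
(r(2, 6)*A(7, -6))*47 = ((2 + 2*6)*((2 - 6)/(5 + 7)))*47 = ((2 + 12)*(-4/12))*47 = (14*((1/12)*(-4)))*47 = (14*(-⅓))*47 = -14/3*47 = -658/3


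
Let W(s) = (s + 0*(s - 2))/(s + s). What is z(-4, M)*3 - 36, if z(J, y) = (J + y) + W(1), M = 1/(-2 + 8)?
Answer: -46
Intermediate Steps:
M = ⅙ (M = 1/6 = ⅙ ≈ 0.16667)
W(s) = ½ (W(s) = (s + 0*(-2 + s))/((2*s)) = (s + 0)*(1/(2*s)) = s*(1/(2*s)) = ½)
z(J, y) = ½ + J + y (z(J, y) = (J + y) + ½ = ½ + J + y)
z(-4, M)*3 - 36 = (½ - 4 + ⅙)*3 - 36 = -10/3*3 - 36 = -10 - 36 = -46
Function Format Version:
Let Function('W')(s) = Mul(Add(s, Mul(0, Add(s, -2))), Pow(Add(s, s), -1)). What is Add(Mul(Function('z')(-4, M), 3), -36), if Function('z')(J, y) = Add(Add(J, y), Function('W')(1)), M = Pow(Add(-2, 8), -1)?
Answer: -46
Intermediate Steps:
M = Rational(1, 6) (M = Pow(6, -1) = Rational(1, 6) ≈ 0.16667)
Function('W')(s) = Rational(1, 2) (Function('W')(s) = Mul(Add(s, Mul(0, Add(-2, s))), Pow(Mul(2, s), -1)) = Mul(Add(s, 0), Mul(Rational(1, 2), Pow(s, -1))) = Mul(s, Mul(Rational(1, 2), Pow(s, -1))) = Rational(1, 2))
Function('z')(J, y) = Add(Rational(1, 2), J, y) (Function('z')(J, y) = Add(Add(J, y), Rational(1, 2)) = Add(Rational(1, 2), J, y))
Add(Mul(Function('z')(-4, M), 3), -36) = Add(Mul(Add(Rational(1, 2), -4, Rational(1, 6)), 3), -36) = Add(Mul(Rational(-10, 3), 3), -36) = Add(-10, -36) = -46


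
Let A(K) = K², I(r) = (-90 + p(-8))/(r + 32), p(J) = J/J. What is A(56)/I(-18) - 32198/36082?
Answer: -793504875/1605649 ≈ -494.20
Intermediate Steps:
p(J) = 1
I(r) = -89/(32 + r) (I(r) = (-90 + 1)/(r + 32) = -89/(32 + r))
A(56)/I(-18) - 32198/36082 = 56²/((-89/(32 - 18))) - 32198/36082 = 3136/((-89/14)) - 32198*1/36082 = 3136/((-89*1/14)) - 16099/18041 = 3136/(-89/14) - 16099/18041 = 3136*(-14/89) - 16099/18041 = -43904/89 - 16099/18041 = -793504875/1605649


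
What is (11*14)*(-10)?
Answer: -1540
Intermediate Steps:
(11*14)*(-10) = 154*(-10) = -1540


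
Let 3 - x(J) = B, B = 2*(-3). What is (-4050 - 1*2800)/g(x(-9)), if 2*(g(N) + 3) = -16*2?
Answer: 6850/19 ≈ 360.53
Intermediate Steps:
B = -6
x(J) = 9 (x(J) = 3 - 1*(-6) = 3 + 6 = 9)
g(N) = -19 (g(N) = -3 + (-16*2)/2 = -3 + (½)*(-32) = -3 - 16 = -19)
(-4050 - 1*2800)/g(x(-9)) = (-4050 - 1*2800)/(-19) = (-4050 - 2800)*(-1/19) = -6850*(-1/19) = 6850/19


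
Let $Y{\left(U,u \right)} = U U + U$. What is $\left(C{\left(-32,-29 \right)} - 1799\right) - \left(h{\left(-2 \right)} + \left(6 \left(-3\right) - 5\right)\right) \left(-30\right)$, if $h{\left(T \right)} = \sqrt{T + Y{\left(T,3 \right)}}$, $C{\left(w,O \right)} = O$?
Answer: $-2518$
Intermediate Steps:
$Y{\left(U,u \right)} = U + U^{2}$ ($Y{\left(U,u \right)} = U^{2} + U = U + U^{2}$)
$h{\left(T \right)} = \sqrt{T + T \left(1 + T\right)}$
$\left(C{\left(-32,-29 \right)} - 1799\right) - \left(h{\left(-2 \right)} + \left(6 \left(-3\right) - 5\right)\right) \left(-30\right) = \left(-29 - 1799\right) - \left(\sqrt{- 2 \left(2 - 2\right)} + \left(6 \left(-3\right) - 5\right)\right) \left(-30\right) = -1828 - \left(\sqrt{\left(-2\right) 0} - 23\right) \left(-30\right) = -1828 - \left(\sqrt{0} - 23\right) \left(-30\right) = -1828 - \left(0 - 23\right) \left(-30\right) = -1828 - \left(-23\right) \left(-30\right) = -1828 - 690 = -2518$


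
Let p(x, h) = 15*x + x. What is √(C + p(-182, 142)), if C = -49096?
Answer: 2*I*√13002 ≈ 228.05*I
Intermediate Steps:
p(x, h) = 16*x
√(C + p(-182, 142)) = √(-49096 + 16*(-182)) = √(-49096 - 2912) = √(-52008) = 2*I*√13002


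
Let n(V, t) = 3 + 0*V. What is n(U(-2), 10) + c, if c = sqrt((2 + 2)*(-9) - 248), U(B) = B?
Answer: 3 + 2*I*sqrt(71) ≈ 3.0 + 16.852*I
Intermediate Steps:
n(V, t) = 3 (n(V, t) = 3 + 0 = 3)
c = 2*I*sqrt(71) (c = sqrt(4*(-9) - 248) = sqrt(-36 - 248) = sqrt(-284) = 2*I*sqrt(71) ≈ 16.852*I)
n(U(-2), 10) + c = 3 + 2*I*sqrt(71)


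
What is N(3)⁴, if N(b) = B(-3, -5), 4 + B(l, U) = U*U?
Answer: 194481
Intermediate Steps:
B(l, U) = -4 + U² (B(l, U) = -4 + U*U = -4 + U²)
N(b) = 21 (N(b) = -4 + (-5)² = -4 + 25 = 21)
N(3)⁴ = 21⁴ = 194481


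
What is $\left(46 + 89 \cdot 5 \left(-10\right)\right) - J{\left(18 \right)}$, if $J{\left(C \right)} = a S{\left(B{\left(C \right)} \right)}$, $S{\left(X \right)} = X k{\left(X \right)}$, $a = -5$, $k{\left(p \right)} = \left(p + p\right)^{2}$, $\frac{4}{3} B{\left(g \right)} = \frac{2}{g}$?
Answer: $- \frac{1902523}{432} \approx -4404.0$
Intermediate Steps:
$B{\left(g \right)} = \frac{3}{2 g}$ ($B{\left(g \right)} = \frac{3 \frac{2}{g}}{4} = \frac{3}{2 g}$)
$k{\left(p \right)} = 4 p^{2}$ ($k{\left(p \right)} = \left(2 p\right)^{2} = 4 p^{2}$)
$S{\left(X \right)} = 4 X^{3}$ ($S{\left(X \right)} = X 4 X^{2} = 4 X^{3}$)
$J{\left(C \right)} = - \frac{135}{2 C^{3}}$ ($J{\left(C \right)} = - 5 \cdot 4 \left(\frac{3}{2 C}\right)^{3} = - 5 \cdot 4 \frac{27}{8 C^{3}} = - 5 \frac{27}{2 C^{3}} = - \frac{135}{2 C^{3}}$)
$\left(46 + 89 \cdot 5 \left(-10\right)\right) - J{\left(18 \right)} = \left(46 + 89 \cdot 5 \left(-10\right)\right) - - \frac{135}{2 \cdot 5832} = \left(46 + 89 \left(-50\right)\right) - \left(- \frac{135}{2}\right) \frac{1}{5832} = \left(46 - 4450\right) - - \frac{5}{432} = -4404 + \frac{5}{432} = - \frac{1902523}{432}$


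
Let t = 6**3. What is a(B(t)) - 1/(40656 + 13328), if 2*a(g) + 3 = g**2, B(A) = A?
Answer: 1259257775/53984 ≈ 23327.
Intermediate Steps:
t = 216
a(g) = -3/2 + g**2/2
a(B(t)) - 1/(40656 + 13328) = (-3/2 + (1/2)*216**2) - 1/(40656 + 13328) = (-3/2 + (1/2)*46656) - 1/53984 = (-3/2 + 23328) - 1*1/53984 = 46653/2 - 1/53984 = 1259257775/53984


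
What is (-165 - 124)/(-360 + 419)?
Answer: -289/59 ≈ -4.8983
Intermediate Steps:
(-165 - 124)/(-360 + 419) = -289/59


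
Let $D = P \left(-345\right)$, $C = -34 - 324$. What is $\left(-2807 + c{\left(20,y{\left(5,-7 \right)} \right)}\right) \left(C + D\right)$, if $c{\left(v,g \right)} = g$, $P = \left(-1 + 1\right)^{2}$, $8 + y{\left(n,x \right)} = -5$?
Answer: $1009560$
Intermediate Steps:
$y{\left(n,x \right)} = -13$ ($y{\left(n,x \right)} = -8 - 5 = -13$)
$C = -358$ ($C = -34 - 324 = -358$)
$P = 0$ ($P = 0^{2} = 0$)
$D = 0$ ($D = 0 \left(-345\right) = 0$)
$\left(-2807 + c{\left(20,y{\left(5,-7 \right)} \right)}\right) \left(C + D\right) = \left(-2807 - 13\right) \left(-358 + 0\right) = \left(-2820\right) \left(-358\right) = 1009560$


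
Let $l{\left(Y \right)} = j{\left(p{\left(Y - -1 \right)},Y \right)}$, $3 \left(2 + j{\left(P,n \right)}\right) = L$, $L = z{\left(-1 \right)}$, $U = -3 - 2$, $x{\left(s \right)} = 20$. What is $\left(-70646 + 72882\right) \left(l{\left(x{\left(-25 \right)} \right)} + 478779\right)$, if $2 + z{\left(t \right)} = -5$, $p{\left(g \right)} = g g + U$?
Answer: $\frac{3211620464}{3} \approx 1.0705 \cdot 10^{9}$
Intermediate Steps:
$U = -5$ ($U = -3 - 2 = -5$)
$p{\left(g \right)} = -5 + g^{2}$ ($p{\left(g \right)} = g g - 5 = g^{2} - 5 = -5 + g^{2}$)
$z{\left(t \right)} = -7$ ($z{\left(t \right)} = -2 - 5 = -7$)
$L = -7$
$j{\left(P,n \right)} = - \frac{13}{3}$ ($j{\left(P,n \right)} = -2 + \frac{1}{3} \left(-7\right) = -2 - \frac{7}{3} = - \frac{13}{3}$)
$l{\left(Y \right)} = - \frac{13}{3}$
$\left(-70646 + 72882\right) \left(l{\left(x{\left(-25 \right)} \right)} + 478779\right) = \left(-70646 + 72882\right) \left(- \frac{13}{3} + 478779\right) = 2236 \cdot \frac{1436324}{3} = \frac{3211620464}{3}$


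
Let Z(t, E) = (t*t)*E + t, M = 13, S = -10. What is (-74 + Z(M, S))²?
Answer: 3066001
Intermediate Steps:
Z(t, E) = t + E*t² (Z(t, E) = t²*E + t = E*t² + t = t + E*t²)
(-74 + Z(M, S))² = (-74 + 13*(1 - 10*13))² = (-74 + 13*(1 - 130))² = (-74 + 13*(-129))² = (-74 - 1677)² = (-1751)² = 3066001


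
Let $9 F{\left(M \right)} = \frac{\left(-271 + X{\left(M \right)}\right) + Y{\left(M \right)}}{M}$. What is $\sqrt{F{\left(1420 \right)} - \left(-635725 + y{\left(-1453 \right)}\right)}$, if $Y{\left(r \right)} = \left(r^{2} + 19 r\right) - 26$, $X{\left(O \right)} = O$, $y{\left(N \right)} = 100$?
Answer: $\frac{\sqrt{320499206785}}{710} \approx 797.36$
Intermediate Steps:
$Y{\left(r \right)} = -26 + r^{2} + 19 r$
$F{\left(M \right)} = \frac{-297 + M^{2} + 20 M}{9 M}$ ($F{\left(M \right)} = \frac{\left(\left(-271 + M\right) + \left(-26 + M^{2} + 19 M\right)\right) \frac{1}{M}}{9} = \frac{\left(-297 + M^{2} + 20 M\right) \frac{1}{M}}{9} = \frac{\frac{1}{M} \left(-297 + M^{2} + 20 M\right)}{9} = \frac{-297 + M^{2} + 20 M}{9 M}$)
$\sqrt{F{\left(1420 \right)} - \left(-635725 + y{\left(-1453 \right)}\right)} = \sqrt{\left(\frac{20}{9} - \frac{33}{1420} + \frac{1}{9} \cdot 1420\right) + \left(635725 - 100\right)} = \sqrt{\left(\frac{20}{9} - \frac{33}{1420} + \frac{1420}{9}\right) + \left(635725 - 100\right)} = \sqrt{\left(\frac{20}{9} - \frac{33}{1420} + \frac{1420}{9}\right) + 635625} = \sqrt{\frac{227167}{1420} + 635625} = \sqrt{\frac{902814667}{1420}} = \frac{\sqrt{320499206785}}{710}$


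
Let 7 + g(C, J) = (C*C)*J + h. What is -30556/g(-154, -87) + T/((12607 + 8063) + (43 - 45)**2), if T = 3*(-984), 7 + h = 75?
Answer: -2729471584/21327618847 ≈ -0.12798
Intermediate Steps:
h = 68 (h = -7 + 75 = 68)
g(C, J) = 61 + J*C**2 (g(C, J) = -7 + ((C*C)*J + 68) = -7 + (C**2*J + 68) = -7 + (J*C**2 + 68) = -7 + (68 + J*C**2) = 61 + J*C**2)
T = -2952
-30556/g(-154, -87) + T/((12607 + 8063) + (43 - 45)**2) = -30556/(61 - 87*(-154)**2) - 2952/((12607 + 8063) + (43 - 45)**2) = -30556/(61 - 87*23716) - 2952/(20670 + (-2)**2) = -30556/(61 - 2063292) - 2952/(20670 + 4) = -30556/(-2063231) - 2952/20674 = -30556*(-1/2063231) - 2952*1/20674 = 30556/2063231 - 1476/10337 = -2729471584/21327618847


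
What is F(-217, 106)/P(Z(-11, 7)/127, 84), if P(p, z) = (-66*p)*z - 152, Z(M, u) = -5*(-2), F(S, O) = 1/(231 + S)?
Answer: -127/1046416 ≈ -0.00012137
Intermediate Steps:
Z(M, u) = 10
P(p, z) = -152 - 66*p*z (P(p, z) = -66*p*z - 152 = -152 - 66*p*z)
F(-217, 106)/P(Z(-11, 7)/127, 84) = 1/((231 - 217)*(-152 - 66*10/127*84)) = 1/(14*(-152 - 66*10*(1/127)*84)) = 1/(14*(-152 - 66*10/127*84)) = 1/(14*(-152 - 55440/127)) = 1/(14*(-74744/127)) = (1/14)*(-127/74744) = -127/1046416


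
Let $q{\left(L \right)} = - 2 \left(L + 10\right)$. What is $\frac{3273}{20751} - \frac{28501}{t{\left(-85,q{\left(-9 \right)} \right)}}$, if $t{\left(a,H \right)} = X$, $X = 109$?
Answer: $- \frac{197022498}{753953} \approx -261.32$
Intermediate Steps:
$q{\left(L \right)} = -20 - 2 L$ ($q{\left(L \right)} = - 2 \left(10 + L\right) = -20 - 2 L$)
$t{\left(a,H \right)} = 109$
$\frac{3273}{20751} - \frac{28501}{t{\left(-85,q{\left(-9 \right)} \right)}} = \frac{3273}{20751} - \frac{28501}{109} = 3273 \cdot \frac{1}{20751} - \frac{28501}{109} = \frac{1091}{6917} - \frac{28501}{109} = - \frac{197022498}{753953}$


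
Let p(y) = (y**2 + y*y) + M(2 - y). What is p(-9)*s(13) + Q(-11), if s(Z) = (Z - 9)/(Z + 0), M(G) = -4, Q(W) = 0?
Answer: 632/13 ≈ 48.615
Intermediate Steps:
p(y) = -4 + 2*y**2 (p(y) = (y**2 + y*y) - 4 = (y**2 + y**2) - 4 = 2*y**2 - 4 = -4 + 2*y**2)
s(Z) = (-9 + Z)/Z
p(-9)*s(13) + Q(-11) = (-4 + 2*(-9)**2)*((-9 + 13)/13) + 0 = (-4 + 2*81)*((1/13)*4) + 0 = (-4 + 162)*(4/13) + 0 = 158*(4/13) + 0 = 632/13 + 0 = 632/13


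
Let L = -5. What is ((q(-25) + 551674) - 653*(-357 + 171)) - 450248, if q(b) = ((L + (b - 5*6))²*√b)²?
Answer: -323777116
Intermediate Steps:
q(b) = b*(-35 + b)⁴ (q(b) = ((-5 + (b - 5*6))²*√b)² = ((-5 + (b - 30))²*√b)² = ((-5 + (-30 + b))²*√b)² = ((-35 + b)²*√b)² = (√b*(-35 + b)²)² = b*(-35 + b)⁴)
((q(-25) + 551674) - 653*(-357 + 171)) - 450248 = ((-25*(-35 - 25)⁴ + 551674) - 653*(-357 + 171)) - 450248 = ((-25*(-60)⁴ + 551674) - 653*(-186)) - 450248 = ((-25*12960000 + 551674) + 121458) - 450248 = ((-324000000 + 551674) + 121458) - 450248 = (-323448326 + 121458) - 450248 = -323326868 - 450248 = -323777116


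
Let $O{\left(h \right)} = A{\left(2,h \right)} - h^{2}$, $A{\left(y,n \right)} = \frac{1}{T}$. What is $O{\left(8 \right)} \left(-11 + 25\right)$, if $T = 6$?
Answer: $- \frac{2681}{3} \approx -893.67$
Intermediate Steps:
$A{\left(y,n \right)} = \frac{1}{6}$
$O{\left(h \right)} = \frac{1}{6} - h^{2}$
$O{\left(8 \right)} \left(-11 + 25\right) = \left(\frac{1}{6} - 8^{2}\right) \left(-11 + 25\right) = \left(\frac{1}{6} - 64\right) 14 = \left(- \frac{383}{6}\right) 14 = - \frac{2681}{3}$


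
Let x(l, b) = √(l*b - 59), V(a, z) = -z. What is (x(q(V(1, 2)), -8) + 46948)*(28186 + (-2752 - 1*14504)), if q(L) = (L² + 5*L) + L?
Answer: 513141640 + 10930*√5 ≈ 5.1317e+8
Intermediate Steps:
q(L) = L² + 6*L
x(l, b) = √(-59 + b*l) (x(l, b) = √(b*l - 59) = √(-59 + b*l))
(x(q(V(1, 2)), -8) + 46948)*(28186 + (-2752 - 1*14504)) = (√(-59 - 8*(-1*2)*(6 - 1*2)) + 46948)*(28186 + (-2752 - 1*14504)) = (√(-59 - (-16)*(6 - 2)) + 46948)*(28186 + (-2752 - 14504)) = (√(-59 - (-16)*4) + 46948)*(28186 - 17256) = (√(-59 - 8*(-8)) + 46948)*10930 = (√(-59 + 64) + 46948)*10930 = (√5 + 46948)*10930 = (46948 + √5)*10930 = 513141640 + 10930*√5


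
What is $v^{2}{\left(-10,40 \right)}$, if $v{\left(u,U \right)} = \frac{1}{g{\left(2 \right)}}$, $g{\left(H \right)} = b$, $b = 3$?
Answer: $\frac{1}{9} \approx 0.11111$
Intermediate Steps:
$g{\left(H \right)} = 3$
$v{\left(u,U \right)} = \frac{1}{3}$
$v^{2}{\left(-10,40 \right)} = \left(\frac{1}{3}\right)^{2} = \frac{1}{9}$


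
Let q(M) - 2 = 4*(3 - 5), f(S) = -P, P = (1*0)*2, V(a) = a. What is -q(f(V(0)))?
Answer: 6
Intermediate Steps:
P = 0 (P = 0*2 = 0)
f(S) = 0 (f(S) = -1*0 = 0)
q(M) = -6 (q(M) = 2 + 4*(3 - 5) = 2 + 4*(-2) = 2 - 8 = -6)
-q(f(V(0))) = -1*(-6) = 6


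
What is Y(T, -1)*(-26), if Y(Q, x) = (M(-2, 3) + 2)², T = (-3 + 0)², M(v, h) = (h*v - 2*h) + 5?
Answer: -650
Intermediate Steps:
M(v, h) = 5 - 2*h + h*v (M(v, h) = (-2*h + h*v) + 5 = 5 - 2*h + h*v)
T = 9 (T = (-3)² = 9)
Y(Q, x) = 25 (Y(Q, x) = ((5 - 2*3 + 3*(-2)) + 2)² = ((5 - 6 - 6) + 2)² = (-7 + 2)² = (-5)² = 25)
Y(T, -1)*(-26) = 25*(-26) = -650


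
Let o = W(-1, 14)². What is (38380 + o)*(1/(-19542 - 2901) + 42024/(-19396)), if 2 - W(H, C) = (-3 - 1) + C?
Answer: -9064749473108/108826107 ≈ -83296.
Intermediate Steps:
W(H, C) = 6 - C (W(H, C) = 2 - ((-3 - 1) + C) = 2 - (-4 + C) = 2 + (4 - C) = 6 - C)
o = 64 (o = (6 - 1*14)² = (6 - 14)² = (-8)² = 64)
(38380 + o)*(1/(-19542 - 2901) + 42024/(-19396)) = (38380 + 64)*(1/(-19542 - 2901) + 42024/(-19396)) = 38444*(1/(-22443) + 42024*(-1/19396)) = 38444*(-1/22443 - 10506/4849) = 38444*(-235791007/108826107) = -9064749473108/108826107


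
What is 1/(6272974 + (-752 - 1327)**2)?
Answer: 1/10595215 ≈ 9.4382e-8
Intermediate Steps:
1/(6272974 + (-752 - 1327)**2) = 1/(6272974 + (-2079)**2) = 1/(6272974 + 4322241) = 1/10595215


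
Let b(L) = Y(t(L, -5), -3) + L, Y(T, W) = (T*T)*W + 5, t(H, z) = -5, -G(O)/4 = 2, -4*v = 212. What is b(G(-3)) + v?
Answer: -131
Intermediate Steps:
v = -53 (v = -¼*212 = -53)
G(O) = -8 (G(O) = -4*2 = -8)
Y(T, W) = 5 + W*T² (Y(T, W) = T²*W + 5 = W*T² + 5 = 5 + W*T²)
b(L) = -70 + L (b(L) = (5 - 3*(-5)²) + L = (5 - 3*25) + L = (5 - 75) + L = -70 + L)
b(G(-3)) + v = (-70 - 8) - 53 = -78 - 53 = -131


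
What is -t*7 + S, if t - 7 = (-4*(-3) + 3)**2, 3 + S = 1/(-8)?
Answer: -13017/8 ≈ -1627.1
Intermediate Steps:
S = -25/8 (S = -3 + 1/(-8) = -3 - 1/8 = -25/8 ≈ -3.1250)
t = 232 (t = 7 + (-4*(-3) + 3)**2 = 7 + (12 + 3)**2 = 7 + 15**2 = 7 + 225 = 232)
-t*7 + S = -1*232*7 - 25/8 = -232*7 - 25/8 = -1624 - 25/8 = -13017/8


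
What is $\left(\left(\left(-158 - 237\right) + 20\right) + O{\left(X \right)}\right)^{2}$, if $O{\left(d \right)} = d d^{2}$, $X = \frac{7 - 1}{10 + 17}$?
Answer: $\frac{74729516689}{531441} \approx 1.4062 \cdot 10^{5}$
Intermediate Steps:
$X = \frac{2}{9}$ ($X = \frac{6}{27} = 6 \cdot \frac{1}{27} = \frac{2}{9} \approx 0.22222$)
$O{\left(d \right)} = d^{3}$
$\left(\left(\left(-158 - 237\right) + 20\right) + O{\left(X \right)}\right)^{2} = \left(\left(\left(-158 - 237\right) + 20\right) + \left(\frac{2}{9}\right)^{3}\right)^{2} = \left(\left(-395 + 20\right) + \frac{8}{729}\right)^{2} = \left(-375 + \frac{8}{729}\right)^{2} = \left(- \frac{273367}{729}\right)^{2} = \frac{74729516689}{531441}$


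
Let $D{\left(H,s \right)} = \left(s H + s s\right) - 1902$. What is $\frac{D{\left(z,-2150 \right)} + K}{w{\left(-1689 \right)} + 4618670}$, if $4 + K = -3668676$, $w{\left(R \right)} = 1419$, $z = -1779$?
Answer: $\frac{4776768}{4620089} \approx 1.0339$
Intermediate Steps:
$D{\left(H,s \right)} = -1902 + s^{2} + H s$ ($D{\left(H,s \right)} = \left(H s + s^{2}\right) - 1902 = \left(s^{2} + H s\right) - 1902 = -1902 + s^{2} + H s$)
$K = -3668680$ ($K = -4 - 3668676 = -3668680$)
$\frac{D{\left(z,-2150 \right)} + K}{w{\left(-1689 \right)} + 4618670} = \frac{\left(-1902 + \left(-2150\right)^{2} - -3824850\right) - 3668680}{1419 + 4618670} = \frac{\left(-1902 + 4622500 + 3824850\right) - 3668680}{4620089} = \left(8445448 - 3668680\right) \frac{1}{4620089} = 4776768 \cdot \frac{1}{4620089} = \frac{4776768}{4620089}$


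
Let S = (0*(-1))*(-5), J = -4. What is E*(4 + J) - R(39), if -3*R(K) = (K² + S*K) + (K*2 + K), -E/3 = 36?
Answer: 546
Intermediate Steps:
S = 0 (S = 0*(-5) = 0)
E = -108 (E = -3*36 = -108)
R(K) = -K - K²/3 (R(K) = -((K² + 0*K) + (K*2 + K))/3 = -((K² + 0) + (2*K + K))/3 = -(K² + 3*K)/3 = -K - K²/3)
E*(4 + J) - R(39) = -108*(4 - 4) - (-1)*39*(3 + 39)/3 = -108*0 - (-1)*39*42/3 = 0 - 1*(-546) = 0 + 546 = 546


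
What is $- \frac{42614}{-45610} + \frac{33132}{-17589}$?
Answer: $- \frac{11539589}{12155065} \approx -0.94936$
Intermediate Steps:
$- \frac{42614}{-45610} + \frac{33132}{-17589} = \left(-42614\right) \left(- \frac{1}{45610}\right) + 33132 \left(- \frac{1}{17589}\right) = \frac{21307}{22805} - \frac{1004}{533} = - \frac{11539589}{12155065}$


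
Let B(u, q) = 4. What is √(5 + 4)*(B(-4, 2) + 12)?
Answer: 48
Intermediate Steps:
√(5 + 4)*(B(-4, 2) + 12) = √(5 + 4)*(4 + 12) = √9*16 = 3*16 = 48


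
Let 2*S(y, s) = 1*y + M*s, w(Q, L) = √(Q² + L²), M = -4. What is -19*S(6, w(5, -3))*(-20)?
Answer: 1140 - 760*√34 ≈ -3291.5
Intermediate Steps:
w(Q, L) = √(L² + Q²)
S(y, s) = y/2 - 2*s (S(y, s) = (1*y - 4*s)/2 = (y - 4*s)/2 = y/2 - 2*s)
-19*S(6, w(5, -3))*(-20) = -19*((½)*6 - 2*√((-3)² + 5²))*(-20) = -19*(3 - 2*√(9 + 25))*(-20) = -19*(3 - 2*√34)*(-20) = (-57 + 38*√34)*(-20) = 1140 - 760*√34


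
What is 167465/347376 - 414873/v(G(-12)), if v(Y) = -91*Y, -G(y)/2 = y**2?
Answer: -970333337/63222432 ≈ -15.348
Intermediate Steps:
G(y) = -2*y**2
167465/347376 - 414873/v(G(-12)) = 167465/347376 - 414873/((-(-182)*(-12)**2)) = 167465*(1/347376) - 414873/((-(-182)*144)) = 167465/347376 - 414873/((-91*(-288))) = 167465/347376 - 414873/26208 = 167465/347376 - 414873*1/26208 = 167465/347376 - 46097/2912 = -970333337/63222432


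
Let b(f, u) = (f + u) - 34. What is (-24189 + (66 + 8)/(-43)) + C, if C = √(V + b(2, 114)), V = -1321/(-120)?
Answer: -1040201/43 + √334830/60 ≈ -24181.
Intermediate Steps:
b(f, u) = -34 + f + u
V = 1321/120 (V = -1321*(-1/120) = 1321/120 ≈ 11.008)
C = √334830/60 (C = √(1321/120 + (-34 + 2 + 114)) = √(1321/120 + 82) = √(11161/120) = √334830/60 ≈ 9.6441)
(-24189 + (66 + 8)/(-43)) + C = (-24189 + (66 + 8)/(-43)) + √334830/60 = (-24189 + 74*(-1/43)) + √334830/60 = (-24189 - 74/43) + √334830/60 = -1040201/43 + √334830/60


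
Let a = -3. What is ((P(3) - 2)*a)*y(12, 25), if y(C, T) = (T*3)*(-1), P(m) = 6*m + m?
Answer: 4275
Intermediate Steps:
P(m) = 7*m
y(C, T) = -3*T (y(C, T) = (3*T)*(-1) = -3*T)
((P(3) - 2)*a)*y(12, 25) = ((7*3 - 2)*(-3))*(-3*25) = ((21 - 2)*(-3))*(-75) = (19*(-3))*(-75) = -57*(-75) = 4275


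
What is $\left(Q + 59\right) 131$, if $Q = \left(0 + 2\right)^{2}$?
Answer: $8253$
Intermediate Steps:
$Q = 4$ ($Q = 2^{2} = 4$)
$\left(Q + 59\right) 131 = \left(4 + 59\right) 131 = 63 \cdot 131 = 8253$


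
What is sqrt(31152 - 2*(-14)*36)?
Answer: 4*sqrt(2010) ≈ 179.33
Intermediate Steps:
sqrt(31152 - 2*(-14)*36) = sqrt(31152 + 28*36) = sqrt(31152 + 1008) = sqrt(32160) = 4*sqrt(2010)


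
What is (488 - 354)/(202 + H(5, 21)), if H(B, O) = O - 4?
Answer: 134/219 ≈ 0.61187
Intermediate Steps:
H(B, O) = -4 + O
(488 - 354)/(202 + H(5, 21)) = (488 - 354)/(202 + (-4 + 21)) = 134/(202 + 17) = 134/219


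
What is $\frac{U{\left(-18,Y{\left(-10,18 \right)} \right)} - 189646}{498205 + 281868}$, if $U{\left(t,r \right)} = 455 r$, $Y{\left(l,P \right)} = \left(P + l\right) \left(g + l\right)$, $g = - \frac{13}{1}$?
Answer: $- \frac{273366}{780073} \approx -0.35044$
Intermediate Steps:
$g = -13$ ($g = \left(-13\right) 1 = -13$)
$Y{\left(l,P \right)} = \left(-13 + l\right) \left(P + l\right)$ ($Y{\left(l,P \right)} = \left(P + l\right) \left(-13 + l\right) = \left(-13 + l\right) \left(P + l\right)$)
$\frac{U{\left(-18,Y{\left(-10,18 \right)} \right)} - 189646}{498205 + 281868} = \frac{455 \left(\left(-10\right)^{2} - 234 - -130 + 18 \left(-10\right)\right) - 189646}{498205 + 281868} = \frac{455 \left(100 - 234 + 130 - 180\right) - 189646}{780073} = \left(455 \left(-184\right) - 189646\right) \frac{1}{780073} = \left(-83720 - 189646\right) \frac{1}{780073} = \left(-273366\right) \frac{1}{780073} = - \frac{273366}{780073}$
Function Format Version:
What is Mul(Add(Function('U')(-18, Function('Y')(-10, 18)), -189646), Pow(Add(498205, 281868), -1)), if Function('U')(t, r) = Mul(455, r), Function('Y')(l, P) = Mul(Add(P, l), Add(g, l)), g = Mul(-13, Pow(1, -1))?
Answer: Rational(-273366, 780073) ≈ -0.35044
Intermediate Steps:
g = -13 (g = Mul(-13, 1) = -13)
Function('Y')(l, P) = Mul(Add(-13, l), Add(P, l)) (Function('Y')(l, P) = Mul(Add(P, l), Add(-13, l)) = Mul(Add(-13, l), Add(P, l)))
Mul(Add(Function('U')(-18, Function('Y')(-10, 18)), -189646), Pow(Add(498205, 281868), -1)) = Mul(Add(Mul(455, Add(Pow(-10, 2), Mul(-13, 18), Mul(-13, -10), Mul(18, -10))), -189646), Pow(Add(498205, 281868), -1)) = Mul(Add(Mul(455, Add(100, -234, 130, -180)), -189646), Pow(780073, -1)) = Mul(Add(Mul(455, -184), -189646), Rational(1, 780073)) = Mul(Add(-83720, -189646), Rational(1, 780073)) = Mul(-273366, Rational(1, 780073)) = Rational(-273366, 780073)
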